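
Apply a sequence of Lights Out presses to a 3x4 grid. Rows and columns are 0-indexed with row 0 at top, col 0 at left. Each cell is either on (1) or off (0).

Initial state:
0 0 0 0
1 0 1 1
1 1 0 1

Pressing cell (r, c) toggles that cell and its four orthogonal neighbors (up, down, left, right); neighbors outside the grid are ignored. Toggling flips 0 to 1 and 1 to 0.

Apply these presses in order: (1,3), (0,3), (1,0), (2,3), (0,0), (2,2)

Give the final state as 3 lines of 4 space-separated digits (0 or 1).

Answer: 0 1 1 0
1 1 1 0
0 0 0 0

Derivation:
After press 1 at (1,3):
0 0 0 1
1 0 0 0
1 1 0 0

After press 2 at (0,3):
0 0 1 0
1 0 0 1
1 1 0 0

After press 3 at (1,0):
1 0 1 0
0 1 0 1
0 1 0 0

After press 4 at (2,3):
1 0 1 0
0 1 0 0
0 1 1 1

After press 5 at (0,0):
0 1 1 0
1 1 0 0
0 1 1 1

After press 6 at (2,2):
0 1 1 0
1 1 1 0
0 0 0 0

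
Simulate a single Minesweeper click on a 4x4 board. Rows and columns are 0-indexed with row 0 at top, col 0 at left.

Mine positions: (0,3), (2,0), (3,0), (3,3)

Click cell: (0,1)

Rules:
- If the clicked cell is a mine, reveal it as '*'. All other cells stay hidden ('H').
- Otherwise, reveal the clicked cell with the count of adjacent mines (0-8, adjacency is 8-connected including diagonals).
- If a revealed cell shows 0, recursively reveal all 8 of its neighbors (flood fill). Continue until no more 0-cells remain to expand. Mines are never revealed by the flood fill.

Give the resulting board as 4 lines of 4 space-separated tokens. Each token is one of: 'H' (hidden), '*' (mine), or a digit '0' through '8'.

0 0 1 H
1 1 1 H
H H H H
H H H H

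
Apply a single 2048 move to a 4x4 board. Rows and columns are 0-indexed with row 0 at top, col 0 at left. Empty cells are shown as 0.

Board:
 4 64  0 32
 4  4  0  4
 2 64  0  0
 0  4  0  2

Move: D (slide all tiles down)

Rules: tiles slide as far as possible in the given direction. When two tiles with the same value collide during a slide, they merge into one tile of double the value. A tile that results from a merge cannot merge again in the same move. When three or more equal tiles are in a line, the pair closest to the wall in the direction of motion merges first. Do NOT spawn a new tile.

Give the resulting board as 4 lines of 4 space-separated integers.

Answer:  0 64  0  0
 0  4  0 32
 8 64  0  4
 2  4  0  2

Derivation:
Slide down:
col 0: [4, 4, 2, 0] -> [0, 0, 8, 2]
col 1: [64, 4, 64, 4] -> [64, 4, 64, 4]
col 2: [0, 0, 0, 0] -> [0, 0, 0, 0]
col 3: [32, 4, 0, 2] -> [0, 32, 4, 2]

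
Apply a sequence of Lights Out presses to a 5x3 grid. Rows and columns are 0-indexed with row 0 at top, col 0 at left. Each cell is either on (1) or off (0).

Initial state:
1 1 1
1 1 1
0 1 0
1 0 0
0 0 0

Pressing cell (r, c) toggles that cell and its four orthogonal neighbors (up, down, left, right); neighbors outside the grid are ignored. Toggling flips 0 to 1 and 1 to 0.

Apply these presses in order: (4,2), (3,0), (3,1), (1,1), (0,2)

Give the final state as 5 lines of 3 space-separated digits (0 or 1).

Answer: 1 1 0
0 0 1
1 1 0
1 0 0
1 0 1

Derivation:
After press 1 at (4,2):
1 1 1
1 1 1
0 1 0
1 0 1
0 1 1

After press 2 at (3,0):
1 1 1
1 1 1
1 1 0
0 1 1
1 1 1

After press 3 at (3,1):
1 1 1
1 1 1
1 0 0
1 0 0
1 0 1

After press 4 at (1,1):
1 0 1
0 0 0
1 1 0
1 0 0
1 0 1

After press 5 at (0,2):
1 1 0
0 0 1
1 1 0
1 0 0
1 0 1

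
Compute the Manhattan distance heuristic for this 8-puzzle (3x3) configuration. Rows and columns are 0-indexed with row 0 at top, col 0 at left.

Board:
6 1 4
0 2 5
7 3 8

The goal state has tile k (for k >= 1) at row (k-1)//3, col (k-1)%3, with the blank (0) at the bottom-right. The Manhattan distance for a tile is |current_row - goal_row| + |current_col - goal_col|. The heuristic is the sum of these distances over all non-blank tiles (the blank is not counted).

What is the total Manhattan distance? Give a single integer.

Answer: 13

Derivation:
Tile 6: (0,0)->(1,2) = 3
Tile 1: (0,1)->(0,0) = 1
Tile 4: (0,2)->(1,0) = 3
Tile 2: (1,1)->(0,1) = 1
Tile 5: (1,2)->(1,1) = 1
Tile 7: (2,0)->(2,0) = 0
Tile 3: (2,1)->(0,2) = 3
Tile 8: (2,2)->(2,1) = 1
Sum: 3 + 1 + 3 + 1 + 1 + 0 + 3 + 1 = 13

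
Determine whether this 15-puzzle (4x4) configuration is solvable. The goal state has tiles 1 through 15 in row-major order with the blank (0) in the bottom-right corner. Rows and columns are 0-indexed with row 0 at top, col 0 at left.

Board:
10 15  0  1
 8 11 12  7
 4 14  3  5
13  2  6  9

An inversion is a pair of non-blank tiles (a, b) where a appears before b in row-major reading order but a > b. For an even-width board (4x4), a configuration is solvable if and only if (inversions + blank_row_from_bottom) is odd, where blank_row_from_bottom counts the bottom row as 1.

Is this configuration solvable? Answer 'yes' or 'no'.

Inversions: 60
Blank is in row 0 (0-indexed from top), which is row 4 counting from the bottom (bottom = 1).
60 + 4 = 64, which is even, so the puzzle is not solvable.

Answer: no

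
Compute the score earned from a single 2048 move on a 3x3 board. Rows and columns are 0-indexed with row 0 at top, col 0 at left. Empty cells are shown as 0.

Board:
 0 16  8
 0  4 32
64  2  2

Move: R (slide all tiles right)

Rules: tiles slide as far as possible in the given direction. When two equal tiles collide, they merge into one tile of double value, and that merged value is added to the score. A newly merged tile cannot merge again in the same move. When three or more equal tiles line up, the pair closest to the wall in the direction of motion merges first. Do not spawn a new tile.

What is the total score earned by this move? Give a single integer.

Answer: 4

Derivation:
Slide right:
row 0: [0, 16, 8] -> [0, 16, 8]  score +0 (running 0)
row 1: [0, 4, 32] -> [0, 4, 32]  score +0 (running 0)
row 2: [64, 2, 2] -> [0, 64, 4]  score +4 (running 4)
Board after move:
 0 16  8
 0  4 32
 0 64  4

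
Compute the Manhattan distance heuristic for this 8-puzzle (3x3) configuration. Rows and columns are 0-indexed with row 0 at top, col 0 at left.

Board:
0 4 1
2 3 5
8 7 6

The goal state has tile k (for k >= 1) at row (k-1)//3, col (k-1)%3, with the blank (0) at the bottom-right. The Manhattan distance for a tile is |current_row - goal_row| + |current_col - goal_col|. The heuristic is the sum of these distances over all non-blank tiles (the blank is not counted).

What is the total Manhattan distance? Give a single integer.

Tile 4: (0,1)->(1,0) = 2
Tile 1: (0,2)->(0,0) = 2
Tile 2: (1,0)->(0,1) = 2
Tile 3: (1,1)->(0,2) = 2
Tile 5: (1,2)->(1,1) = 1
Tile 8: (2,0)->(2,1) = 1
Tile 7: (2,1)->(2,0) = 1
Tile 6: (2,2)->(1,2) = 1
Sum: 2 + 2 + 2 + 2 + 1 + 1 + 1 + 1 = 12

Answer: 12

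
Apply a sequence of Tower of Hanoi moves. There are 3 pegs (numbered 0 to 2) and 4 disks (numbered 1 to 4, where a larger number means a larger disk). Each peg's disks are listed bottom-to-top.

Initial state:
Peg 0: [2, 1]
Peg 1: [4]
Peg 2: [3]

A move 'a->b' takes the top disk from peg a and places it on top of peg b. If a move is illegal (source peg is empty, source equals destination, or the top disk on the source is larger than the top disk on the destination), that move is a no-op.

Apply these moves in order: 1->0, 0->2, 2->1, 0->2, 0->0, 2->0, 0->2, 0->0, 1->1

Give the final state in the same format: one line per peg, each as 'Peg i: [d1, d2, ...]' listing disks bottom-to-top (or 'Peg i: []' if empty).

Answer: Peg 0: []
Peg 1: [4, 1]
Peg 2: [3, 2]

Derivation:
After move 1 (1->0):
Peg 0: [2, 1]
Peg 1: [4]
Peg 2: [3]

After move 2 (0->2):
Peg 0: [2]
Peg 1: [4]
Peg 2: [3, 1]

After move 3 (2->1):
Peg 0: [2]
Peg 1: [4, 1]
Peg 2: [3]

After move 4 (0->2):
Peg 0: []
Peg 1: [4, 1]
Peg 2: [3, 2]

After move 5 (0->0):
Peg 0: []
Peg 1: [4, 1]
Peg 2: [3, 2]

After move 6 (2->0):
Peg 0: [2]
Peg 1: [4, 1]
Peg 2: [3]

After move 7 (0->2):
Peg 0: []
Peg 1: [4, 1]
Peg 2: [3, 2]

After move 8 (0->0):
Peg 0: []
Peg 1: [4, 1]
Peg 2: [3, 2]

After move 9 (1->1):
Peg 0: []
Peg 1: [4, 1]
Peg 2: [3, 2]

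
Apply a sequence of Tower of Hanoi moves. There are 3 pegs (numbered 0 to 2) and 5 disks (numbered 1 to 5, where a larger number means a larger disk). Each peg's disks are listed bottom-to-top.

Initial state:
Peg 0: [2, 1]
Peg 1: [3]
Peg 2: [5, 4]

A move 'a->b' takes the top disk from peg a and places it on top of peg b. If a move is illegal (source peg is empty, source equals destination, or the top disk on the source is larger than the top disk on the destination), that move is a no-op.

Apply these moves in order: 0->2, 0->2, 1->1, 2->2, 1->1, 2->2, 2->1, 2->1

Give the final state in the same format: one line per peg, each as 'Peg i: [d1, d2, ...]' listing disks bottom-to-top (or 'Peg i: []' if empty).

Answer: Peg 0: [2]
Peg 1: [3, 1]
Peg 2: [5, 4]

Derivation:
After move 1 (0->2):
Peg 0: [2]
Peg 1: [3]
Peg 2: [5, 4, 1]

After move 2 (0->2):
Peg 0: [2]
Peg 1: [3]
Peg 2: [5, 4, 1]

After move 3 (1->1):
Peg 0: [2]
Peg 1: [3]
Peg 2: [5, 4, 1]

After move 4 (2->2):
Peg 0: [2]
Peg 1: [3]
Peg 2: [5, 4, 1]

After move 5 (1->1):
Peg 0: [2]
Peg 1: [3]
Peg 2: [5, 4, 1]

After move 6 (2->2):
Peg 0: [2]
Peg 1: [3]
Peg 2: [5, 4, 1]

After move 7 (2->1):
Peg 0: [2]
Peg 1: [3, 1]
Peg 2: [5, 4]

After move 8 (2->1):
Peg 0: [2]
Peg 1: [3, 1]
Peg 2: [5, 4]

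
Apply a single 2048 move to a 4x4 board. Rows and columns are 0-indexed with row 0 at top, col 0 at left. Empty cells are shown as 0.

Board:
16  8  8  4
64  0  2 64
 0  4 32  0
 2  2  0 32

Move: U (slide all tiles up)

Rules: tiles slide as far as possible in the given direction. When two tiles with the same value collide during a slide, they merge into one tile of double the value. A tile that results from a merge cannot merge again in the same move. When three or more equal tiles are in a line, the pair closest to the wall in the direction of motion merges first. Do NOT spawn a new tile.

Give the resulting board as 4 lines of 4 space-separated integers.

Slide up:
col 0: [16, 64, 0, 2] -> [16, 64, 2, 0]
col 1: [8, 0, 4, 2] -> [8, 4, 2, 0]
col 2: [8, 2, 32, 0] -> [8, 2, 32, 0]
col 3: [4, 64, 0, 32] -> [4, 64, 32, 0]

Answer: 16  8  8  4
64  4  2 64
 2  2 32 32
 0  0  0  0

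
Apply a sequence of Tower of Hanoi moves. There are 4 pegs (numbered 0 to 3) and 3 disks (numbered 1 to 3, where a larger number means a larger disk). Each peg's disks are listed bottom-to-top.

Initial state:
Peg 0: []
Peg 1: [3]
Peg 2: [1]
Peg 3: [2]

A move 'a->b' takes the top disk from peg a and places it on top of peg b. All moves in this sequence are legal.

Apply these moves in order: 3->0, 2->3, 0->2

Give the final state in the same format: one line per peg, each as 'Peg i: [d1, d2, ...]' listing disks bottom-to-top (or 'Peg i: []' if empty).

After move 1 (3->0):
Peg 0: [2]
Peg 1: [3]
Peg 2: [1]
Peg 3: []

After move 2 (2->3):
Peg 0: [2]
Peg 1: [3]
Peg 2: []
Peg 3: [1]

After move 3 (0->2):
Peg 0: []
Peg 1: [3]
Peg 2: [2]
Peg 3: [1]

Answer: Peg 0: []
Peg 1: [3]
Peg 2: [2]
Peg 3: [1]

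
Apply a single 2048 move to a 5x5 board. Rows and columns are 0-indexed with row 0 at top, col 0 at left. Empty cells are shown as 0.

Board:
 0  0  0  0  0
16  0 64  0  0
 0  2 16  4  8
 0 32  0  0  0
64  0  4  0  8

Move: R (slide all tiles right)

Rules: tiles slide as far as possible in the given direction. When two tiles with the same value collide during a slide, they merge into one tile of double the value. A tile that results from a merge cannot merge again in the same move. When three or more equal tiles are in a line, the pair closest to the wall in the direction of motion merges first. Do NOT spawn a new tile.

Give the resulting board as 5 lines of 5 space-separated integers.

Answer:  0  0  0  0  0
 0  0  0 16 64
 0  2 16  4  8
 0  0  0  0 32
 0  0 64  4  8

Derivation:
Slide right:
row 0: [0, 0, 0, 0, 0] -> [0, 0, 0, 0, 0]
row 1: [16, 0, 64, 0, 0] -> [0, 0, 0, 16, 64]
row 2: [0, 2, 16, 4, 8] -> [0, 2, 16, 4, 8]
row 3: [0, 32, 0, 0, 0] -> [0, 0, 0, 0, 32]
row 4: [64, 0, 4, 0, 8] -> [0, 0, 64, 4, 8]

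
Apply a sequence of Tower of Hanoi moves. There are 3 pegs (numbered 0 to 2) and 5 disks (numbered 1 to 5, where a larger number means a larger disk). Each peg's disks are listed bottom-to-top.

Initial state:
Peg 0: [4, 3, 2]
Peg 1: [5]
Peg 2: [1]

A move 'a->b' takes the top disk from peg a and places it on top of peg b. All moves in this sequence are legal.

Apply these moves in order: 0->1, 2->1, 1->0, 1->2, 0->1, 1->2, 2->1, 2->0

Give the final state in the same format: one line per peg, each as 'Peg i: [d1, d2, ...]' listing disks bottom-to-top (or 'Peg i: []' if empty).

Answer: Peg 0: [4, 3, 2]
Peg 1: [5, 1]
Peg 2: []

Derivation:
After move 1 (0->1):
Peg 0: [4, 3]
Peg 1: [5, 2]
Peg 2: [1]

After move 2 (2->1):
Peg 0: [4, 3]
Peg 1: [5, 2, 1]
Peg 2: []

After move 3 (1->0):
Peg 0: [4, 3, 1]
Peg 1: [5, 2]
Peg 2: []

After move 4 (1->2):
Peg 0: [4, 3, 1]
Peg 1: [5]
Peg 2: [2]

After move 5 (0->1):
Peg 0: [4, 3]
Peg 1: [5, 1]
Peg 2: [2]

After move 6 (1->2):
Peg 0: [4, 3]
Peg 1: [5]
Peg 2: [2, 1]

After move 7 (2->1):
Peg 0: [4, 3]
Peg 1: [5, 1]
Peg 2: [2]

After move 8 (2->0):
Peg 0: [4, 3, 2]
Peg 1: [5, 1]
Peg 2: []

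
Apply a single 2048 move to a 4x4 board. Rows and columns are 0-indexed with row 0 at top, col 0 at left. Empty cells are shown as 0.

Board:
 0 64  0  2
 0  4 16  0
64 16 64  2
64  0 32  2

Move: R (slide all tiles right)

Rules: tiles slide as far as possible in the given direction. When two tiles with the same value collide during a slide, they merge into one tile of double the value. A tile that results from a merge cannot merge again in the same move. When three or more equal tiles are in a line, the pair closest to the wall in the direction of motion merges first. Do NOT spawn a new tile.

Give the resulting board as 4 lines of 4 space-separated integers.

Slide right:
row 0: [0, 64, 0, 2] -> [0, 0, 64, 2]
row 1: [0, 4, 16, 0] -> [0, 0, 4, 16]
row 2: [64, 16, 64, 2] -> [64, 16, 64, 2]
row 3: [64, 0, 32, 2] -> [0, 64, 32, 2]

Answer:  0  0 64  2
 0  0  4 16
64 16 64  2
 0 64 32  2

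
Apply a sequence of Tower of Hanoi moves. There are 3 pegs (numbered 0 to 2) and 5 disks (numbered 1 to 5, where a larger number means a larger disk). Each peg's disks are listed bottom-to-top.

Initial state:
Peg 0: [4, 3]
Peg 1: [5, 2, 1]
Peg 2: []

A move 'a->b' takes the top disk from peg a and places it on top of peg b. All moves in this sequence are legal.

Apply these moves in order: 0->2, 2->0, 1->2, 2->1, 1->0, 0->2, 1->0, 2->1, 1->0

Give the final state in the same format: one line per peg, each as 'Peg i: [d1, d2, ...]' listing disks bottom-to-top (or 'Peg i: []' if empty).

After move 1 (0->2):
Peg 0: [4]
Peg 1: [5, 2, 1]
Peg 2: [3]

After move 2 (2->0):
Peg 0: [4, 3]
Peg 1: [5, 2, 1]
Peg 2: []

After move 3 (1->2):
Peg 0: [4, 3]
Peg 1: [5, 2]
Peg 2: [1]

After move 4 (2->1):
Peg 0: [4, 3]
Peg 1: [5, 2, 1]
Peg 2: []

After move 5 (1->0):
Peg 0: [4, 3, 1]
Peg 1: [5, 2]
Peg 2: []

After move 6 (0->2):
Peg 0: [4, 3]
Peg 1: [5, 2]
Peg 2: [1]

After move 7 (1->0):
Peg 0: [4, 3, 2]
Peg 1: [5]
Peg 2: [1]

After move 8 (2->1):
Peg 0: [4, 3, 2]
Peg 1: [5, 1]
Peg 2: []

After move 9 (1->0):
Peg 0: [4, 3, 2, 1]
Peg 1: [5]
Peg 2: []

Answer: Peg 0: [4, 3, 2, 1]
Peg 1: [5]
Peg 2: []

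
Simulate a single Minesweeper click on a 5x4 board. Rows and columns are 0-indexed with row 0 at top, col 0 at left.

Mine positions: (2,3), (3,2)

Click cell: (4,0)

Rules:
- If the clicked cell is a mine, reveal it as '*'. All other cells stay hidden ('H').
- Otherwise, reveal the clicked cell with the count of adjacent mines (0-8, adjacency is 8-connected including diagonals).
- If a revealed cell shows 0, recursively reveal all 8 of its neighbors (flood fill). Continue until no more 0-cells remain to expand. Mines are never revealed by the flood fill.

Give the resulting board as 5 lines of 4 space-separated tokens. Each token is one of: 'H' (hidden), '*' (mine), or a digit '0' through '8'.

0 0 0 0
0 0 1 1
0 1 2 H
0 1 H H
0 1 H H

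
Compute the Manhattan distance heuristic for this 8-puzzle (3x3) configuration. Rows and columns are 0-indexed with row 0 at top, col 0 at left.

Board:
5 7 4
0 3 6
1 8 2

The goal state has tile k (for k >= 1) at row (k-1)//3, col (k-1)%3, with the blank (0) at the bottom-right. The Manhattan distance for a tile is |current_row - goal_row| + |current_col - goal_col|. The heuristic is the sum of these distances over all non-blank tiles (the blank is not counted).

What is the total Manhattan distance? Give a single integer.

Answer: 15

Derivation:
Tile 5: (0,0)->(1,1) = 2
Tile 7: (0,1)->(2,0) = 3
Tile 4: (0,2)->(1,0) = 3
Tile 3: (1,1)->(0,2) = 2
Tile 6: (1,2)->(1,2) = 0
Tile 1: (2,0)->(0,0) = 2
Tile 8: (2,1)->(2,1) = 0
Tile 2: (2,2)->(0,1) = 3
Sum: 2 + 3 + 3 + 2 + 0 + 2 + 0 + 3 = 15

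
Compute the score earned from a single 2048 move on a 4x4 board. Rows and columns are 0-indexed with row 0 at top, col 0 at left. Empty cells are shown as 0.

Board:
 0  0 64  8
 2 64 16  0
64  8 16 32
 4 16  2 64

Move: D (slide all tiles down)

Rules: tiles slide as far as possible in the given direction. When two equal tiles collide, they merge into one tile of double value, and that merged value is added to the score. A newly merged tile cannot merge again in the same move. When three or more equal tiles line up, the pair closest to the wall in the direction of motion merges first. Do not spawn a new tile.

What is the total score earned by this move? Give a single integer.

Slide down:
col 0: [0, 2, 64, 4] -> [0, 2, 64, 4]  score +0 (running 0)
col 1: [0, 64, 8, 16] -> [0, 64, 8, 16]  score +0 (running 0)
col 2: [64, 16, 16, 2] -> [0, 64, 32, 2]  score +32 (running 32)
col 3: [8, 0, 32, 64] -> [0, 8, 32, 64]  score +0 (running 32)
Board after move:
 0  0  0  0
 2 64 64  8
64  8 32 32
 4 16  2 64

Answer: 32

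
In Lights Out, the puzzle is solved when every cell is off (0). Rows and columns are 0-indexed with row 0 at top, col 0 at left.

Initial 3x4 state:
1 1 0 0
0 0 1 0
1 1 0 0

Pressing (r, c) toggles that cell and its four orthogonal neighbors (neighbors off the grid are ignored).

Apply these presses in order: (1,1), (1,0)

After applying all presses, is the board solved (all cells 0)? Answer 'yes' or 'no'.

After press 1 at (1,1):
1 0 0 0
1 1 0 0
1 0 0 0

After press 2 at (1,0):
0 0 0 0
0 0 0 0
0 0 0 0

Lights still on: 0

Answer: yes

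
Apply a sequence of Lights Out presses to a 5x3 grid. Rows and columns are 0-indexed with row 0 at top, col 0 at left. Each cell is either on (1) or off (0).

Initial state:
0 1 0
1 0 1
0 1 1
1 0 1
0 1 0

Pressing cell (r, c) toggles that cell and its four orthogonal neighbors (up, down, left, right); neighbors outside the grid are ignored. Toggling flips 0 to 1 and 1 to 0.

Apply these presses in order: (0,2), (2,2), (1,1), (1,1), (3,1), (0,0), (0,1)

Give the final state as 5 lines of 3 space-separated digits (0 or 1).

Answer: 0 0 0
0 1 1
0 1 0
0 1 1
0 0 0

Derivation:
After press 1 at (0,2):
0 0 1
1 0 0
0 1 1
1 0 1
0 1 0

After press 2 at (2,2):
0 0 1
1 0 1
0 0 0
1 0 0
0 1 0

After press 3 at (1,1):
0 1 1
0 1 0
0 1 0
1 0 0
0 1 0

After press 4 at (1,1):
0 0 1
1 0 1
0 0 0
1 0 0
0 1 0

After press 5 at (3,1):
0 0 1
1 0 1
0 1 0
0 1 1
0 0 0

After press 6 at (0,0):
1 1 1
0 0 1
0 1 0
0 1 1
0 0 0

After press 7 at (0,1):
0 0 0
0 1 1
0 1 0
0 1 1
0 0 0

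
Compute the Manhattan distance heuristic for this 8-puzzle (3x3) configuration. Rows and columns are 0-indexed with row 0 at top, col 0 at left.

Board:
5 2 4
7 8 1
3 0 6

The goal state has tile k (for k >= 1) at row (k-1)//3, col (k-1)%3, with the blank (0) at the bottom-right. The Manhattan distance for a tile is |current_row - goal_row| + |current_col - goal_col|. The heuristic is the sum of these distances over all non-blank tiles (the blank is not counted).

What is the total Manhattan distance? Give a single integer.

Tile 5: at (0,0), goal (1,1), distance |0-1|+|0-1| = 2
Tile 2: at (0,1), goal (0,1), distance |0-0|+|1-1| = 0
Tile 4: at (0,2), goal (1,0), distance |0-1|+|2-0| = 3
Tile 7: at (1,0), goal (2,0), distance |1-2|+|0-0| = 1
Tile 8: at (1,1), goal (2,1), distance |1-2|+|1-1| = 1
Tile 1: at (1,2), goal (0,0), distance |1-0|+|2-0| = 3
Tile 3: at (2,0), goal (0,2), distance |2-0|+|0-2| = 4
Tile 6: at (2,2), goal (1,2), distance |2-1|+|2-2| = 1
Sum: 2 + 0 + 3 + 1 + 1 + 3 + 4 + 1 = 15

Answer: 15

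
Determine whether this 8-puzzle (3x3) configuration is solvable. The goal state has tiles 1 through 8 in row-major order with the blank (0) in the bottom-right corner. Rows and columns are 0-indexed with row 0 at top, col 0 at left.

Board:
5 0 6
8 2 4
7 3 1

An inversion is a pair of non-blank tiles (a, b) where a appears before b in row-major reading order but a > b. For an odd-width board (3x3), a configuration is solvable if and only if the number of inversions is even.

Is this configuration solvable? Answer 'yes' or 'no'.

Answer: no

Derivation:
Inversions (pairs i<j in row-major order where tile[i] > tile[j] > 0): 19
19 is odd, so the puzzle is not solvable.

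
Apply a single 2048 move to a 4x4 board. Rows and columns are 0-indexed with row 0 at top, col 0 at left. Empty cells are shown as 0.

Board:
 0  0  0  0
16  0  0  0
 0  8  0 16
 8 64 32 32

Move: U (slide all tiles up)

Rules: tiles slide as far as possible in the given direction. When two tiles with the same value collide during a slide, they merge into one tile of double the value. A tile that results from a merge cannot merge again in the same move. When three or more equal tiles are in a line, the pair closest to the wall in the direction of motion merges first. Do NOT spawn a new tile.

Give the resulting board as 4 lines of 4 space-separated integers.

Slide up:
col 0: [0, 16, 0, 8] -> [16, 8, 0, 0]
col 1: [0, 0, 8, 64] -> [8, 64, 0, 0]
col 2: [0, 0, 0, 32] -> [32, 0, 0, 0]
col 3: [0, 0, 16, 32] -> [16, 32, 0, 0]

Answer: 16  8 32 16
 8 64  0 32
 0  0  0  0
 0  0  0  0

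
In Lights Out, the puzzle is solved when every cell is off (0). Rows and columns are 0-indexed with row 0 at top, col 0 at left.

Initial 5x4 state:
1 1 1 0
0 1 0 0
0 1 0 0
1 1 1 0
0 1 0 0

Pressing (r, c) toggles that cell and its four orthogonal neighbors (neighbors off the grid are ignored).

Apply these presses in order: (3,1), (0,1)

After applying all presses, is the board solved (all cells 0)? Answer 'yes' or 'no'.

After press 1 at (3,1):
1 1 1 0
0 1 0 0
0 0 0 0
0 0 0 0
0 0 0 0

After press 2 at (0,1):
0 0 0 0
0 0 0 0
0 0 0 0
0 0 0 0
0 0 0 0

Lights still on: 0

Answer: yes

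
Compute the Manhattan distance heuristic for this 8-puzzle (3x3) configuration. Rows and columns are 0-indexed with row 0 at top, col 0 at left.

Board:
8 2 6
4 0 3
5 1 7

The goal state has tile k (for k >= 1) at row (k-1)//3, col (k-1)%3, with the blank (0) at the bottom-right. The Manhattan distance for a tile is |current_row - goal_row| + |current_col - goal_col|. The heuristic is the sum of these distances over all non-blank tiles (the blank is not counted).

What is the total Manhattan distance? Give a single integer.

Answer: 12

Derivation:
Tile 8: at (0,0), goal (2,1), distance |0-2|+|0-1| = 3
Tile 2: at (0,1), goal (0,1), distance |0-0|+|1-1| = 0
Tile 6: at (0,2), goal (1,2), distance |0-1|+|2-2| = 1
Tile 4: at (1,0), goal (1,0), distance |1-1|+|0-0| = 0
Tile 3: at (1,2), goal (0,2), distance |1-0|+|2-2| = 1
Tile 5: at (2,0), goal (1,1), distance |2-1|+|0-1| = 2
Tile 1: at (2,1), goal (0,0), distance |2-0|+|1-0| = 3
Tile 7: at (2,2), goal (2,0), distance |2-2|+|2-0| = 2
Sum: 3 + 0 + 1 + 0 + 1 + 2 + 3 + 2 = 12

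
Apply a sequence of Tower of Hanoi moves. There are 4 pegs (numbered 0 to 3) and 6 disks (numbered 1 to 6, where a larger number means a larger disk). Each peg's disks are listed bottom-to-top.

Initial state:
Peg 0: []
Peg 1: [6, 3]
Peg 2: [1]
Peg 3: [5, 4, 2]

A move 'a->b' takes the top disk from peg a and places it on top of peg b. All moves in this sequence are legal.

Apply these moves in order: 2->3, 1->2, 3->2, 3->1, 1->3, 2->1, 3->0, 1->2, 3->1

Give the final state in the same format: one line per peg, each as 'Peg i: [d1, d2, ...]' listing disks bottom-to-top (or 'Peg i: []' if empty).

After move 1 (2->3):
Peg 0: []
Peg 1: [6, 3]
Peg 2: []
Peg 3: [5, 4, 2, 1]

After move 2 (1->2):
Peg 0: []
Peg 1: [6]
Peg 2: [3]
Peg 3: [5, 4, 2, 1]

After move 3 (3->2):
Peg 0: []
Peg 1: [6]
Peg 2: [3, 1]
Peg 3: [5, 4, 2]

After move 4 (3->1):
Peg 0: []
Peg 1: [6, 2]
Peg 2: [3, 1]
Peg 3: [5, 4]

After move 5 (1->3):
Peg 0: []
Peg 1: [6]
Peg 2: [3, 1]
Peg 3: [5, 4, 2]

After move 6 (2->1):
Peg 0: []
Peg 1: [6, 1]
Peg 2: [3]
Peg 3: [5, 4, 2]

After move 7 (3->0):
Peg 0: [2]
Peg 1: [6, 1]
Peg 2: [3]
Peg 3: [5, 4]

After move 8 (1->2):
Peg 0: [2]
Peg 1: [6]
Peg 2: [3, 1]
Peg 3: [5, 4]

After move 9 (3->1):
Peg 0: [2]
Peg 1: [6, 4]
Peg 2: [3, 1]
Peg 3: [5]

Answer: Peg 0: [2]
Peg 1: [6, 4]
Peg 2: [3, 1]
Peg 3: [5]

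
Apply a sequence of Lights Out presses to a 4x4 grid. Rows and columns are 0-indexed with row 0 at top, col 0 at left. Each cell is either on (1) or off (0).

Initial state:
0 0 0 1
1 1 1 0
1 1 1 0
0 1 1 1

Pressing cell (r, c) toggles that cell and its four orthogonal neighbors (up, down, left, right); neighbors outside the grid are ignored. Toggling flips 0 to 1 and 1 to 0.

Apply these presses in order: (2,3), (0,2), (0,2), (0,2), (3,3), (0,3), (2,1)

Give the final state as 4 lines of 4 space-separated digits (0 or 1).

Answer: 0 1 0 1
1 0 0 0
0 0 1 0
0 0 0 1

Derivation:
After press 1 at (2,3):
0 0 0 1
1 1 1 1
1 1 0 1
0 1 1 0

After press 2 at (0,2):
0 1 1 0
1 1 0 1
1 1 0 1
0 1 1 0

After press 3 at (0,2):
0 0 0 1
1 1 1 1
1 1 0 1
0 1 1 0

After press 4 at (0,2):
0 1 1 0
1 1 0 1
1 1 0 1
0 1 1 0

After press 5 at (3,3):
0 1 1 0
1 1 0 1
1 1 0 0
0 1 0 1

After press 6 at (0,3):
0 1 0 1
1 1 0 0
1 1 0 0
0 1 0 1

After press 7 at (2,1):
0 1 0 1
1 0 0 0
0 0 1 0
0 0 0 1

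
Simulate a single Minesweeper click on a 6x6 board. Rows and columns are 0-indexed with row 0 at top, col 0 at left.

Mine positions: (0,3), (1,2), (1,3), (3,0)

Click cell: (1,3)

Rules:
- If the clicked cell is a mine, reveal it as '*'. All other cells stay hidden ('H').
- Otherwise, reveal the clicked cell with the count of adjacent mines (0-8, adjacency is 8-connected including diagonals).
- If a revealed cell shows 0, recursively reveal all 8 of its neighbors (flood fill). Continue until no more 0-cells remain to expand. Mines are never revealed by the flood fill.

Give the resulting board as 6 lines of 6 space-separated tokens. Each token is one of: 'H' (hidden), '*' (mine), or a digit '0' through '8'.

H H H H H H
H H H * H H
H H H H H H
H H H H H H
H H H H H H
H H H H H H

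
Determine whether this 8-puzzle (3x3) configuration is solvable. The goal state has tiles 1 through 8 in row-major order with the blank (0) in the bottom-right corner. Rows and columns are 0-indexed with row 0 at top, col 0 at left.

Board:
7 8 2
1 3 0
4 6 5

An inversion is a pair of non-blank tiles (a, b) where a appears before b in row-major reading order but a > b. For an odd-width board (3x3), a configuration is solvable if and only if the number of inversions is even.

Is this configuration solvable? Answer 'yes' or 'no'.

Answer: yes

Derivation:
Inversions (pairs i<j in row-major order where tile[i] > tile[j] > 0): 14
14 is even, so the puzzle is solvable.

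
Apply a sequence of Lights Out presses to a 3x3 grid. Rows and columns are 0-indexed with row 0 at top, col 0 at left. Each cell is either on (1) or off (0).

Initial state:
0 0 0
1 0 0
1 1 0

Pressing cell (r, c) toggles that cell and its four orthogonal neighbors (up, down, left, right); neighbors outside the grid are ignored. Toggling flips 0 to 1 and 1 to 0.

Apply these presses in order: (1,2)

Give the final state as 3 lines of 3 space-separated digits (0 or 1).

Answer: 0 0 1
1 1 1
1 1 1

Derivation:
After press 1 at (1,2):
0 0 1
1 1 1
1 1 1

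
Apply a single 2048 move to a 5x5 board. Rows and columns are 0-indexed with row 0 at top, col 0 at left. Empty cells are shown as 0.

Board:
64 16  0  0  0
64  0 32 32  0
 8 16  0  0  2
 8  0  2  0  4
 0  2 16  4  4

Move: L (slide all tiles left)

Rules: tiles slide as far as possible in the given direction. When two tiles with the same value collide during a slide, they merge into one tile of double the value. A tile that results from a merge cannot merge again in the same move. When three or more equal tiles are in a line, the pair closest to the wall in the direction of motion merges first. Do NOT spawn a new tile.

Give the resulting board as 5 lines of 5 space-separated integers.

Answer: 64 16  0  0  0
64 64  0  0  0
 8 16  2  0  0
 8  2  4  0  0
 2 16  8  0  0

Derivation:
Slide left:
row 0: [64, 16, 0, 0, 0] -> [64, 16, 0, 0, 0]
row 1: [64, 0, 32, 32, 0] -> [64, 64, 0, 0, 0]
row 2: [8, 16, 0, 0, 2] -> [8, 16, 2, 0, 0]
row 3: [8, 0, 2, 0, 4] -> [8, 2, 4, 0, 0]
row 4: [0, 2, 16, 4, 4] -> [2, 16, 8, 0, 0]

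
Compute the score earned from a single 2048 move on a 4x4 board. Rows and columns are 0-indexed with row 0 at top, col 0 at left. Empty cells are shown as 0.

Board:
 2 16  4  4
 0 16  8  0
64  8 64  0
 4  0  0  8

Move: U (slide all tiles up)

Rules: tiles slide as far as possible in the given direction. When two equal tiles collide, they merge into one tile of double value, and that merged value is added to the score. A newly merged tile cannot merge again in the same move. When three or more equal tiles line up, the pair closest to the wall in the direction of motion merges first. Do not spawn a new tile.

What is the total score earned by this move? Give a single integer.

Slide up:
col 0: [2, 0, 64, 4] -> [2, 64, 4, 0]  score +0 (running 0)
col 1: [16, 16, 8, 0] -> [32, 8, 0, 0]  score +32 (running 32)
col 2: [4, 8, 64, 0] -> [4, 8, 64, 0]  score +0 (running 32)
col 3: [4, 0, 0, 8] -> [4, 8, 0, 0]  score +0 (running 32)
Board after move:
 2 32  4  4
64  8  8  8
 4  0 64  0
 0  0  0  0

Answer: 32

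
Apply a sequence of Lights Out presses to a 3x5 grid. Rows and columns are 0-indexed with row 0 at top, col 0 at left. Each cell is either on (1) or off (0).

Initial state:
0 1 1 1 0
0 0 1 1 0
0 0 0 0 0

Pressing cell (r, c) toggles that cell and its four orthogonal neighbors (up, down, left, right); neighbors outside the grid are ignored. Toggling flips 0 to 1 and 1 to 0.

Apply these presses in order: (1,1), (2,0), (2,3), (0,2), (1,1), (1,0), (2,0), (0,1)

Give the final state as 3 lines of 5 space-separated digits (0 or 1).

After press 1 at (1,1):
0 0 1 1 0
1 1 0 1 0
0 1 0 0 0

After press 2 at (2,0):
0 0 1 1 0
0 1 0 1 0
1 0 0 0 0

After press 3 at (2,3):
0 0 1 1 0
0 1 0 0 0
1 0 1 1 1

After press 4 at (0,2):
0 1 0 0 0
0 1 1 0 0
1 0 1 1 1

After press 5 at (1,1):
0 0 0 0 0
1 0 0 0 0
1 1 1 1 1

After press 6 at (1,0):
1 0 0 0 0
0 1 0 0 0
0 1 1 1 1

After press 7 at (2,0):
1 0 0 0 0
1 1 0 0 0
1 0 1 1 1

After press 8 at (0,1):
0 1 1 0 0
1 0 0 0 0
1 0 1 1 1

Answer: 0 1 1 0 0
1 0 0 0 0
1 0 1 1 1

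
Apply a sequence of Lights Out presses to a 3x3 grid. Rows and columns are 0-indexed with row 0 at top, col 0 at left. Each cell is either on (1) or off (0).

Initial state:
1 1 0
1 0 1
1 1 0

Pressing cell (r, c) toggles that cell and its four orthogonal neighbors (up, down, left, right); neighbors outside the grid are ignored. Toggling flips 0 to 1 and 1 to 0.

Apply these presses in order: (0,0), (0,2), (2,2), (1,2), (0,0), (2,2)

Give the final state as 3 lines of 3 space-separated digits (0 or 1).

Answer: 1 0 0
1 1 1
1 1 1

Derivation:
After press 1 at (0,0):
0 0 0
0 0 1
1 1 0

After press 2 at (0,2):
0 1 1
0 0 0
1 1 0

After press 3 at (2,2):
0 1 1
0 0 1
1 0 1

After press 4 at (1,2):
0 1 0
0 1 0
1 0 0

After press 5 at (0,0):
1 0 0
1 1 0
1 0 0

After press 6 at (2,2):
1 0 0
1 1 1
1 1 1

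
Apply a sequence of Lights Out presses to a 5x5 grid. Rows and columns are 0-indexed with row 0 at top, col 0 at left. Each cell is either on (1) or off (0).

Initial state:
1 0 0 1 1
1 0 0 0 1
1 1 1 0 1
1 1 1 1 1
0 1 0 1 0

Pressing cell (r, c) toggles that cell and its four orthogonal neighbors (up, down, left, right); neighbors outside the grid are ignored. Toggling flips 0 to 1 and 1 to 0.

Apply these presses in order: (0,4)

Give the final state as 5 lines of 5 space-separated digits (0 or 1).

After press 1 at (0,4):
1 0 0 0 0
1 0 0 0 0
1 1 1 0 1
1 1 1 1 1
0 1 0 1 0

Answer: 1 0 0 0 0
1 0 0 0 0
1 1 1 0 1
1 1 1 1 1
0 1 0 1 0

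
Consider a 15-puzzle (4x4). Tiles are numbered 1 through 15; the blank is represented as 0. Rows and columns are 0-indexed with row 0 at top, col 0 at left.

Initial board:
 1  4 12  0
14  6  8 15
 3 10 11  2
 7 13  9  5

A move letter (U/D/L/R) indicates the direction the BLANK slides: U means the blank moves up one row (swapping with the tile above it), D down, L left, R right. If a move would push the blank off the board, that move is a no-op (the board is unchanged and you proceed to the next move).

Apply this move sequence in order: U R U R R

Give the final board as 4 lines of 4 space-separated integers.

After move 1 (U):
 1  4 12  0
14  6  8 15
 3 10 11  2
 7 13  9  5

After move 2 (R):
 1  4 12  0
14  6  8 15
 3 10 11  2
 7 13  9  5

After move 3 (U):
 1  4 12  0
14  6  8 15
 3 10 11  2
 7 13  9  5

After move 4 (R):
 1  4 12  0
14  6  8 15
 3 10 11  2
 7 13  9  5

After move 5 (R):
 1  4 12  0
14  6  8 15
 3 10 11  2
 7 13  9  5

Answer:  1  4 12  0
14  6  8 15
 3 10 11  2
 7 13  9  5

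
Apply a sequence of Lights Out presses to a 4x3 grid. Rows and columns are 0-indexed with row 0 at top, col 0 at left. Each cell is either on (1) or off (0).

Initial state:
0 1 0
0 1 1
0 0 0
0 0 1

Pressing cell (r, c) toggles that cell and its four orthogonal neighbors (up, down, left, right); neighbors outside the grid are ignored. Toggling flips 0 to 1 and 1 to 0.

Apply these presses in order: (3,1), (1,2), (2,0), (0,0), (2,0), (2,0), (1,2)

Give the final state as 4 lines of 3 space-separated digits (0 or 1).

After press 1 at (3,1):
0 1 0
0 1 1
0 1 0
1 1 0

After press 2 at (1,2):
0 1 1
0 0 0
0 1 1
1 1 0

After press 3 at (2,0):
0 1 1
1 0 0
1 0 1
0 1 0

After press 4 at (0,0):
1 0 1
0 0 0
1 0 1
0 1 0

After press 5 at (2,0):
1 0 1
1 0 0
0 1 1
1 1 0

After press 6 at (2,0):
1 0 1
0 0 0
1 0 1
0 1 0

After press 7 at (1,2):
1 0 0
0 1 1
1 0 0
0 1 0

Answer: 1 0 0
0 1 1
1 0 0
0 1 0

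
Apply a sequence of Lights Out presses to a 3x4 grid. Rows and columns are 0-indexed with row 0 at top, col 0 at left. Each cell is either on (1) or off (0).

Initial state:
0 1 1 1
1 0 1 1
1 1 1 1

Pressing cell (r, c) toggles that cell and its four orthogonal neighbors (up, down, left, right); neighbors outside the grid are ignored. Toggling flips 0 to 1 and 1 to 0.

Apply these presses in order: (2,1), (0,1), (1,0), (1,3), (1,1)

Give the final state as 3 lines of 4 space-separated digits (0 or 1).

Answer: 0 1 0 0
1 0 1 0
1 1 0 0

Derivation:
After press 1 at (2,1):
0 1 1 1
1 1 1 1
0 0 0 1

After press 2 at (0,1):
1 0 0 1
1 0 1 1
0 0 0 1

After press 3 at (1,0):
0 0 0 1
0 1 1 1
1 0 0 1

After press 4 at (1,3):
0 0 0 0
0 1 0 0
1 0 0 0

After press 5 at (1,1):
0 1 0 0
1 0 1 0
1 1 0 0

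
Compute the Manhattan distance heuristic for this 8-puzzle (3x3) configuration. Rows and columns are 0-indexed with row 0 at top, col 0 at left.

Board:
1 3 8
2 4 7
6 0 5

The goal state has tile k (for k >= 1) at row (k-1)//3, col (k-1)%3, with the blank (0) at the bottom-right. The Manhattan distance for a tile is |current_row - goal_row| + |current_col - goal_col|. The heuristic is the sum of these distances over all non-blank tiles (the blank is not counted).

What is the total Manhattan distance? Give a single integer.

Tile 1: (0,0)->(0,0) = 0
Tile 3: (0,1)->(0,2) = 1
Tile 8: (0,2)->(2,1) = 3
Tile 2: (1,0)->(0,1) = 2
Tile 4: (1,1)->(1,0) = 1
Tile 7: (1,2)->(2,0) = 3
Tile 6: (2,0)->(1,2) = 3
Tile 5: (2,2)->(1,1) = 2
Sum: 0 + 1 + 3 + 2 + 1 + 3 + 3 + 2 = 15

Answer: 15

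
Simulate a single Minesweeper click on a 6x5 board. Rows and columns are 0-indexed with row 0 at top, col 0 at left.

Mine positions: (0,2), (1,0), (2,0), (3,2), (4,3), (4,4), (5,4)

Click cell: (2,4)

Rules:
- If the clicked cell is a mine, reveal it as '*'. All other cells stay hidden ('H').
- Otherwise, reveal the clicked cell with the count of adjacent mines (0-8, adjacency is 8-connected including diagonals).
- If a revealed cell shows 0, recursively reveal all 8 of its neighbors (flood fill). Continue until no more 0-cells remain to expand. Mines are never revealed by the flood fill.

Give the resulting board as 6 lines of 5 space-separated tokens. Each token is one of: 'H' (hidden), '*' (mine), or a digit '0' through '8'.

H H H 1 0
H H H 1 0
H H H 1 0
H H H 3 2
H H H H H
H H H H H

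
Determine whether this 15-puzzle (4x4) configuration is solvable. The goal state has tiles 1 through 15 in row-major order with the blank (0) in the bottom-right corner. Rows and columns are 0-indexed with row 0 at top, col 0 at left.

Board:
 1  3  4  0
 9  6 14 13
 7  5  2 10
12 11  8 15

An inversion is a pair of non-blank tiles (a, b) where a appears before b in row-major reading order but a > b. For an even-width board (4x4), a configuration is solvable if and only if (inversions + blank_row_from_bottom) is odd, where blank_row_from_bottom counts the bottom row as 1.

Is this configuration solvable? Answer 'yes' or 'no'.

Answer: yes

Derivation:
Inversions: 31
Blank is in row 0 (0-indexed from top), which is row 4 counting from the bottom (bottom = 1).
31 + 4 = 35, which is odd, so the puzzle is solvable.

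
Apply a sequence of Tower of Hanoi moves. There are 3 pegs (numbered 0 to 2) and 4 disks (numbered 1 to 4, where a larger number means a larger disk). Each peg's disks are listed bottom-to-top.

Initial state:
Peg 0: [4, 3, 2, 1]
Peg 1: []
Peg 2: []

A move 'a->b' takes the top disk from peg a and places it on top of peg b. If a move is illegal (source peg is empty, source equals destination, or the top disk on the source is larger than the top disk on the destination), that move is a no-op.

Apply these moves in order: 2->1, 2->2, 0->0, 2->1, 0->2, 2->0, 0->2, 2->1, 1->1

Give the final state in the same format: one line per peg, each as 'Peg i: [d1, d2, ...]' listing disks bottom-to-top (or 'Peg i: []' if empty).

After move 1 (2->1):
Peg 0: [4, 3, 2, 1]
Peg 1: []
Peg 2: []

After move 2 (2->2):
Peg 0: [4, 3, 2, 1]
Peg 1: []
Peg 2: []

After move 3 (0->0):
Peg 0: [4, 3, 2, 1]
Peg 1: []
Peg 2: []

After move 4 (2->1):
Peg 0: [4, 3, 2, 1]
Peg 1: []
Peg 2: []

After move 5 (0->2):
Peg 0: [4, 3, 2]
Peg 1: []
Peg 2: [1]

After move 6 (2->0):
Peg 0: [4, 3, 2, 1]
Peg 1: []
Peg 2: []

After move 7 (0->2):
Peg 0: [4, 3, 2]
Peg 1: []
Peg 2: [1]

After move 8 (2->1):
Peg 0: [4, 3, 2]
Peg 1: [1]
Peg 2: []

After move 9 (1->1):
Peg 0: [4, 3, 2]
Peg 1: [1]
Peg 2: []

Answer: Peg 0: [4, 3, 2]
Peg 1: [1]
Peg 2: []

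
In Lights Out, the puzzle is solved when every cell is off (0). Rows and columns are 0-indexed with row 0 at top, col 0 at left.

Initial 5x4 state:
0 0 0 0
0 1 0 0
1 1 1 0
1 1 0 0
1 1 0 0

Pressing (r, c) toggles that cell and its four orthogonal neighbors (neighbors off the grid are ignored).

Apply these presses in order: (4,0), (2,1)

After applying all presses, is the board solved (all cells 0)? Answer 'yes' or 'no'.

Answer: yes

Derivation:
After press 1 at (4,0):
0 0 0 0
0 1 0 0
1 1 1 0
0 1 0 0
0 0 0 0

After press 2 at (2,1):
0 0 0 0
0 0 0 0
0 0 0 0
0 0 0 0
0 0 0 0

Lights still on: 0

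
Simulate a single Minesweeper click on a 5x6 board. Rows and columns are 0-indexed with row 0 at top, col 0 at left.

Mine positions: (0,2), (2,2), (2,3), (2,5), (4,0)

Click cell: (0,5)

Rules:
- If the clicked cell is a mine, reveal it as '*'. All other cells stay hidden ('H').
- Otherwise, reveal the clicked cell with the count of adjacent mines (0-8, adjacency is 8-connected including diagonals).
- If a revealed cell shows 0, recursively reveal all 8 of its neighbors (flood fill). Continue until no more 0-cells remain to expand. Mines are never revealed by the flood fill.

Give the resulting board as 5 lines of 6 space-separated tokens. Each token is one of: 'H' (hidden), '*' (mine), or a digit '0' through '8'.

H H H 1 0 0
H H H 3 2 1
H H H H H H
H H H H H H
H H H H H H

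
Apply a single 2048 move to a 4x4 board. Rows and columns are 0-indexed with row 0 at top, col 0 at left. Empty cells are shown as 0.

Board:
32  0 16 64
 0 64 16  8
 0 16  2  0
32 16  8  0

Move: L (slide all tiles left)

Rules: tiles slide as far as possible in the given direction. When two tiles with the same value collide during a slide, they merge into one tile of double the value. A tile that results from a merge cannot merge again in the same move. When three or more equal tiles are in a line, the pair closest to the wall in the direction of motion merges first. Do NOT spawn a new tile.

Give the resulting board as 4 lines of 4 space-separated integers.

Answer: 32 16 64  0
64 16  8  0
16  2  0  0
32 16  8  0

Derivation:
Slide left:
row 0: [32, 0, 16, 64] -> [32, 16, 64, 0]
row 1: [0, 64, 16, 8] -> [64, 16, 8, 0]
row 2: [0, 16, 2, 0] -> [16, 2, 0, 0]
row 3: [32, 16, 8, 0] -> [32, 16, 8, 0]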